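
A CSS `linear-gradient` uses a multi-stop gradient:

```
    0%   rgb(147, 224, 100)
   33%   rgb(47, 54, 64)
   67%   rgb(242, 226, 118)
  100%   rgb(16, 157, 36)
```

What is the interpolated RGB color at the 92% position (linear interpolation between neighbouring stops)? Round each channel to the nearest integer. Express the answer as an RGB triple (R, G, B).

(71, 174, 56)

92% lies between the 67% and 100% stops, so the local fraction is t = (92 − 67)/(100 − 67) = 25/33 ≈ 0.7576.
R = 242 + 0.7576 × (16 − 242) = 70.782 → 71
G = 226 + 0.7576 × (157 − 226) = 173.726 → 174
B = 118 + 0.7576 × (36 − 118) = 55.877 → 56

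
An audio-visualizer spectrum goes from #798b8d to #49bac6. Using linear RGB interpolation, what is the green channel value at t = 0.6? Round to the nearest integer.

G₁ = 139 (from #798b8d), G₂ = 186 (from #49bac6).
G = 139 + 0.6 × (186 − 139) = 167.2 → 167

167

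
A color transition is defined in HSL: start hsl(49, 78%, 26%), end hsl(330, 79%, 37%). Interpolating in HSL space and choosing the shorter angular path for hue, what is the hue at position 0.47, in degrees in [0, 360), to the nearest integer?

Hue: 330 − 49 = 281°, but |281| > 180 so the shorter arc goes the other way: Δh = 281 − 360 = -79°.
H = 49 + 0.47 × (-79) = 11.87 → 12°

12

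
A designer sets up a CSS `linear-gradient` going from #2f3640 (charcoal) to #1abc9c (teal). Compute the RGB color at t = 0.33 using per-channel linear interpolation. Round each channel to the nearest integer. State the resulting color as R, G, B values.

#2f3640 → (47, 54, 64); #1abc9c → (26, 188, 156).
R = 47 + 0.33 × (26 − 47) = 47 + 0.33 × -21 = 40.07 → 40
G = 54 + 0.33 × (188 − 54) = 54 + 0.33 × 134 = 98.22 → 98
B = 64 + 0.33 × (156 − 64) = 64 + 0.33 × 92 = 94.36 → 94

(40, 98, 94)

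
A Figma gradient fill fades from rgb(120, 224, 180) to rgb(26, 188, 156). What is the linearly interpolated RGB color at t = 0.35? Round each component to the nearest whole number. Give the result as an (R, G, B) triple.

R = 120 + 0.35 × (26 − 120) = 120 + 0.35 × -94 = 87.1 → 87
G = 224 + 0.35 × (188 − 224) = 224 + 0.35 × -36 = 211.4 → 211
B = 180 + 0.35 × (156 − 180) = 180 + 0.35 × -24 = 171.6 → 172

(87, 211, 172)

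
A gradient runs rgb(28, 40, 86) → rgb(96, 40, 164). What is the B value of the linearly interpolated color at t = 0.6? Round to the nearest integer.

133

B = 86 + 0.6 × (164 − 86) = 132.8 → 133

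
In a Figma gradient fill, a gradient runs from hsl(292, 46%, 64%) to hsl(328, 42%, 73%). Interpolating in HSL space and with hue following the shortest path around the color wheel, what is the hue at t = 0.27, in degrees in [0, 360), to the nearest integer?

Hue arc: Δh = 328 − 292 = 36° (|Δh| ≤ 180, already the shorter path).
H = 292 + 0.27 × (36) = 301.72 → 302°

302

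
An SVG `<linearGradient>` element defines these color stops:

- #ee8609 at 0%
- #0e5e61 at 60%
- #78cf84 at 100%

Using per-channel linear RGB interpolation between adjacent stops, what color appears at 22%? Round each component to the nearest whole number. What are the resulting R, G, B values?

(156, 119, 41)

22% lies between the 0% and 60% stops, so the local fraction is t = (22 − 0)/(60 − 0) = 22/60 ≈ 0.3667.
#ee8609 → (238, 134, 9); #0e5e61 → (14, 94, 97).
R = 238 + 0.3667 × (14 − 238) = 155.859 → 156
G = 134 + 0.3667 × (94 − 134) = 119.332 → 119
B = 9 + 0.3667 × (97 − 9) = 41.27 → 41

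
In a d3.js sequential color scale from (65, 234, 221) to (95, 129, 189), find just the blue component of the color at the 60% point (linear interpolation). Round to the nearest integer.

B = 221 + 0.6 × (189 − 221) = 201.8 → 202

202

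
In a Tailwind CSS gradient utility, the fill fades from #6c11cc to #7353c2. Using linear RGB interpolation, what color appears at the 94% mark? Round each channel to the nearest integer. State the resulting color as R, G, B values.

#6c11cc → (108, 17, 204); #7353c2 → (115, 83, 194).
94% corresponds to t = 0.94.
R = 108 + 0.94 × (115 − 108) = 108 + 0.94 × 7 = 114.58 → 115
G = 17 + 0.94 × (83 − 17) = 17 + 0.94 × 66 = 79.04 → 79
B = 204 + 0.94 × (194 − 204) = 204 + 0.94 × -10 = 194.6 → 195

(115, 79, 195)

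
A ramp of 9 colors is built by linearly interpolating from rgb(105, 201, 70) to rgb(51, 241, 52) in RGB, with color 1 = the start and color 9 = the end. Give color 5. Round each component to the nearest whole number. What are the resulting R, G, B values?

With 9 swatches and endpoints inclusive, swatch 5 sits at t = (5 − 1)/(9 − 1) = 4/8 ≈ 0.5.
R = 105 + 0.5 × (51 − 105) = 78 → 78
G = 201 + 0.5 × (241 − 201) = 221 → 221
B = 70 + 0.5 × (52 − 70) = 61 → 61

(78, 221, 61)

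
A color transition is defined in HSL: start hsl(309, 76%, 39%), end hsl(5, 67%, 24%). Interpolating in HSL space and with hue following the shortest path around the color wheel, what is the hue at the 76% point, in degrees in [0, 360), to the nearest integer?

Hue: 5 − 309 = -304°, but |-304| > 180 so the shorter arc goes the other way: Δh = -304 + 360 = 56°.
H = 309 + 0.76 × (56) = 351.56 → 352°

352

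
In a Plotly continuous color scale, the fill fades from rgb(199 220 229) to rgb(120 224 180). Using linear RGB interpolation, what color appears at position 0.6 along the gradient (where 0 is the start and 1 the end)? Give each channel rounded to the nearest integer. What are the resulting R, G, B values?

R = 199 + 0.6 × (120 − 199) = 199 + 0.6 × -79 = 151.6 → 152
G = 220 + 0.6 × (224 − 220) = 220 + 0.6 × 4 = 222.4 → 222
B = 229 + 0.6 × (180 − 229) = 229 + 0.6 × -49 = 199.6 → 200

(152, 222, 200)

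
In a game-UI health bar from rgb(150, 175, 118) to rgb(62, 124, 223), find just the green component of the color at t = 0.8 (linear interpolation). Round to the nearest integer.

134

G = 175 + 0.8 × (124 − 175) = 134.2 → 134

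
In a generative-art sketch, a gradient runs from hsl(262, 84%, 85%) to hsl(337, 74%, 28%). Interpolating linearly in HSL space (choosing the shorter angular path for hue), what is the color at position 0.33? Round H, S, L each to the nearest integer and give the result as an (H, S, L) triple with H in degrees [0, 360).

(287, 81, 66)

Hue arc: Δh = 337 − 262 = 75° (|Δh| ≤ 180, already the shorter path).
H = 262 + 0.33 × (75) = 286.75 → 287°
S = 84 + 0.33 × (74 − 84) = 80.7 → 81%
L = 85 + 0.33 × (28 − 85) = 66.19 → 66%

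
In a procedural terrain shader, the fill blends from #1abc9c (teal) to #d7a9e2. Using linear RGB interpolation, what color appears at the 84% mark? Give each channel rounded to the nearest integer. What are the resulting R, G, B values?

#1abc9c → (26, 188, 156); #d7a9e2 → (215, 169, 226).
84% corresponds to t = 0.84.
R = 26 + 0.84 × (215 − 26) = 26 + 0.84 × 189 = 184.76 → 185
G = 188 + 0.84 × (169 − 188) = 188 + 0.84 × -19 = 172.04 → 172
B = 156 + 0.84 × (226 − 156) = 156 + 0.84 × 70 = 214.8 → 215

(185, 172, 215)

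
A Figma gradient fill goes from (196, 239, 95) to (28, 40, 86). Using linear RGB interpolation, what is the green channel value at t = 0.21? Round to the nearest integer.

197

G = 239 + 0.21 × (40 − 239) = 197.21 → 197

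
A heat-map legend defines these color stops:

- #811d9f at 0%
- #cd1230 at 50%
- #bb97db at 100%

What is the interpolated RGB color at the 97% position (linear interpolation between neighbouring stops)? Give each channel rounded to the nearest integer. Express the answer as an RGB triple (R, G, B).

(188, 143, 209)

97% lies between the 50% and 100% stops, so the local fraction is t = (97 − 50)/(100 − 50) = 47/50 ≈ 0.94.
#cd1230 → (205, 18, 48); #bb97db → (187, 151, 219).
R = 205 + 0.94 × (187 − 205) = 188.08 → 188
G = 18 + 0.94 × (151 − 18) = 143.02 → 143
B = 48 + 0.94 × (219 − 48) = 208.74 → 209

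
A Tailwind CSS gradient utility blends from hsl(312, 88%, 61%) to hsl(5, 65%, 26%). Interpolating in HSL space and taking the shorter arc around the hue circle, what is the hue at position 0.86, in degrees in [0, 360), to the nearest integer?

358

Hue: 5 − 312 = -307°, but |-307| > 180 so the shorter arc goes the other way: Δh = -307 + 360 = 53°.
H = 312 + 0.86 × (53) = 357.58 → 358°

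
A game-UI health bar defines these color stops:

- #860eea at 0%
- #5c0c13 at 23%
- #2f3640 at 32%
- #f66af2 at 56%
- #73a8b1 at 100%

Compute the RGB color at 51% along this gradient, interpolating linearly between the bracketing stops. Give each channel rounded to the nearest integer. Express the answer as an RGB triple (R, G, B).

(205, 95, 205)

51% lies between the 32% and 56% stops, so the local fraction is t = (51 − 32)/(56 − 32) = 19/24 ≈ 0.7917.
#2f3640 → (47, 54, 64); #f66af2 → (246, 106, 242).
R = 47 + 0.7917 × (246 − 47) = 204.548 → 205
G = 54 + 0.7917 × (106 − 54) = 95.168 → 95
B = 64 + 0.7917 × (242 − 64) = 204.923 → 205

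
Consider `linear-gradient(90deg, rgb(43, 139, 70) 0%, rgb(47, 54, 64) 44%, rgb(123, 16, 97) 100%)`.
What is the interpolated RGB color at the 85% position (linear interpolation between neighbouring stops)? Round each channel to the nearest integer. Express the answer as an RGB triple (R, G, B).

85% lies between the 44% and 100% stops, so the local fraction is t = (85 − 44)/(100 − 44) = 41/56 ≈ 0.7321.
R = 47 + 0.7321 × (123 − 47) = 102.64 → 103
G = 54 + 0.7321 × (16 − 54) = 26.18 → 26
B = 64 + 0.7321 × (97 − 64) = 88.159 → 88

(103, 26, 88)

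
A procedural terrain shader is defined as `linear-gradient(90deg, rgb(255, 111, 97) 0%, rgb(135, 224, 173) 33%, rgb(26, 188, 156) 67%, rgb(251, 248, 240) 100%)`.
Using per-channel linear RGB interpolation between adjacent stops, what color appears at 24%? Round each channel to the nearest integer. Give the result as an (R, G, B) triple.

(168, 193, 152)

24% lies between the 0% and 33% stops, so the local fraction is t = (24 − 0)/(33 − 0) = 24/33 ≈ 0.7273.
R = 255 + 0.7273 × (135 − 255) = 167.724 → 168
G = 111 + 0.7273 × (224 − 111) = 193.185 → 193
B = 97 + 0.7273 × (173 − 97) = 152.275 → 152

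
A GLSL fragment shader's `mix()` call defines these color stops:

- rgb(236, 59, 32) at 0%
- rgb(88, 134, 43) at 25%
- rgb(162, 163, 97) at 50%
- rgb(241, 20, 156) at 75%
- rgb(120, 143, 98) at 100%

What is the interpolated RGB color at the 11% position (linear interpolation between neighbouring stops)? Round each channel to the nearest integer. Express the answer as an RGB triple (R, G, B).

(171, 92, 37)

11% lies between the 0% and 25% stops, so the local fraction is t = (11 − 0)/(25 − 0) = 11/25 ≈ 0.44.
R = 236 + 0.44 × (88 − 236) = 170.88 → 171
G = 59 + 0.44 × (134 − 59) = 92 → 92
B = 32 + 0.44 × (43 − 32) = 36.84 → 37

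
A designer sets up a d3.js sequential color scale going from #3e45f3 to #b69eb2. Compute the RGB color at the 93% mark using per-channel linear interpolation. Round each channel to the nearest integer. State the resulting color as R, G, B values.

#3e45f3 → (62, 69, 243); #b69eb2 → (182, 158, 178).
93% corresponds to t = 0.93.
R = 62 + 0.93 × (182 − 62) = 62 + 0.93 × 120 = 173.6 → 174
G = 69 + 0.93 × (158 − 69) = 69 + 0.93 × 89 = 151.77 → 152
B = 243 + 0.93 × (178 − 243) = 243 + 0.93 × -65 = 182.55 → 183

(174, 152, 183)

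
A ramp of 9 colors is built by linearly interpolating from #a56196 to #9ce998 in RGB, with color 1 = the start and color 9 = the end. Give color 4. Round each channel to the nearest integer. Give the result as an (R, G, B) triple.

With 9 swatches and endpoints inclusive, swatch 4 sits at t = (4 − 1)/(9 − 1) = 3/8 ≈ 0.375.
#a56196 → (165, 97, 150); #9ce998 → (156, 233, 152).
R = 165 + 0.375 × (156 − 165) = 161.625 → 162
G = 97 + 0.375 × (233 − 97) = 148 → 148
B = 150 + 0.375 × (152 − 150) = 150.75 → 151

(162, 148, 151)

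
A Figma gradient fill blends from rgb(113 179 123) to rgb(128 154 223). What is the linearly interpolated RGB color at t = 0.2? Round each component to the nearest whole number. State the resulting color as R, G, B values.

(116, 174, 143)

R = 113 + 0.2 × (128 − 113) = 113 + 0.2 × 15 = 116 → 116
G = 179 + 0.2 × (154 − 179) = 179 + 0.2 × -25 = 174 → 174
B = 123 + 0.2 × (223 − 123) = 123 + 0.2 × 100 = 143 → 143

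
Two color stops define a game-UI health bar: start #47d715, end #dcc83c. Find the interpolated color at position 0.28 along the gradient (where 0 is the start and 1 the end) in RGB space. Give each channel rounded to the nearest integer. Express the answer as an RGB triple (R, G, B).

(113, 211, 32)

#47d715 → (71, 215, 21); #dcc83c → (220, 200, 60).
R = 71 + 0.28 × (220 − 71) = 71 + 0.28 × 149 = 112.72 → 113
G = 215 + 0.28 × (200 − 215) = 215 + 0.28 × -15 = 210.8 → 211
B = 21 + 0.28 × (60 − 21) = 21 + 0.28 × 39 = 31.92 → 32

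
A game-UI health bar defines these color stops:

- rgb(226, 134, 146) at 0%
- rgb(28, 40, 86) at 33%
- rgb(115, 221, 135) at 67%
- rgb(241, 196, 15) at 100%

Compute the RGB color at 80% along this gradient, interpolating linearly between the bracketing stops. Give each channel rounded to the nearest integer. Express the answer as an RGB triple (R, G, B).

80% lies between the 67% and 100% stops, so the local fraction is t = (80 − 67)/(100 − 67) = 13/33 ≈ 0.3939.
R = 115 + 0.3939 × (241 − 115) = 164.631 → 165
G = 221 + 0.3939 × (196 − 221) = 211.153 → 211
B = 135 + 0.3939 × (15 − 135) = 87.732 → 88

(165, 211, 88)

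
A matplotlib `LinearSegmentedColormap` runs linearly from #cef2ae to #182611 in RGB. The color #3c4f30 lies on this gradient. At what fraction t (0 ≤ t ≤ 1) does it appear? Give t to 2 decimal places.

Invert the lerp on the G channel (largest span, 204): t = (79 − 242) / (38 − 242) = -163/-204 = 0.79902.
Check on R: (60 − 206)/(24 − 206) = 0.8022 ✓

0.80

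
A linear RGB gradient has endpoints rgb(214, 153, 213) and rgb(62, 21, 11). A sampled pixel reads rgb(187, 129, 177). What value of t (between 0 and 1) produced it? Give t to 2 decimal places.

Invert the lerp on the B channel (largest span, 202): t = (177 − 213) / (11 − 213) = -36/-202 = 0.17822.
Check on R: (187 − 214)/(62 − 214) = 0.1776 ✓

0.18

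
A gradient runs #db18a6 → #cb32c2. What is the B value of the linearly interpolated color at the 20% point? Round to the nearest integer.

B₁ = 166 (from #db18a6), B₂ = 194 (from #cb32c2).
B = 166 + 0.2 × (194 − 166) = 171.6 → 172

172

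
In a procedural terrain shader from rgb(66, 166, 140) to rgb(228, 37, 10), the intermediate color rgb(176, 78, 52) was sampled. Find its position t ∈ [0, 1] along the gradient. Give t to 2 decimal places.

0.68

Invert the lerp on the R channel (largest span, 162): t = (176 − 66) / (228 − 66) = 110/162 = 0.67901.
Check on G: (78 − 166)/(37 − 166) = 0.6822 ✓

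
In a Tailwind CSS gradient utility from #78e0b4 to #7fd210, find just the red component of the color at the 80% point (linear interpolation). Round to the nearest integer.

R₁ = 120 (from #78e0b4), R₂ = 127 (from #7fd210).
R = 120 + 0.8 × (127 − 120) = 125.6 → 126

126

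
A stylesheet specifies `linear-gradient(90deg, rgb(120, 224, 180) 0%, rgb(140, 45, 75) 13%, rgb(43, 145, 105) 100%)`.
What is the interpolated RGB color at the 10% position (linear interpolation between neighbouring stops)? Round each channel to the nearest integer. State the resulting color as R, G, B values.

(135, 86, 99)

10% lies between the 0% and 13% stops, so the local fraction is t = (10 − 0)/(13 − 0) = 10/13 ≈ 0.7692.
R = 120 + 0.7692 × (140 − 120) = 135.384 → 135
G = 224 + 0.7692 × (45 − 224) = 86.313 → 86
B = 180 + 0.7692 × (75 − 180) = 99.234 → 99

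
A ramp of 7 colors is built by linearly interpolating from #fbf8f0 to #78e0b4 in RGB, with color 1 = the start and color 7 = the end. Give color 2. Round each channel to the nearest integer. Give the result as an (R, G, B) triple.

(229, 244, 230)

With 7 swatches and endpoints inclusive, swatch 2 sits at t = (2 − 1)/(7 − 1) = 1/6 ≈ 0.1667.
#fbf8f0 → (251, 248, 240); #78e0b4 → (120, 224, 180).
R = 251 + 0.1667 × (120 − 251) = 229.162 → 229
G = 248 + 0.1667 × (224 − 248) = 243.999 → 244
B = 240 + 0.1667 × (180 − 240) = 229.998 → 230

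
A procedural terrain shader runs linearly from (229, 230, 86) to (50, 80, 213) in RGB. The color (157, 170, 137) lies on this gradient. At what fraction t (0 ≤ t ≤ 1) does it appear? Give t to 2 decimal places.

0.40

Invert the lerp on the R channel (largest span, 179): t = (157 − 229) / (50 − 229) = -72/-179 = 0.40223.
Check on G: (170 − 230)/(80 − 230) = 0.4 ✓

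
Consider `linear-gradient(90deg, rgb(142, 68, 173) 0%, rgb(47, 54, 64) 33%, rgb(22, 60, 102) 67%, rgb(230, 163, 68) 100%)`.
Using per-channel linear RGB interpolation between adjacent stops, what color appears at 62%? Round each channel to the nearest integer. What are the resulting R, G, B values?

(26, 59, 96)

62% lies between the 33% and 67% stops, so the local fraction is t = (62 − 33)/(67 − 33) = 29/34 ≈ 0.8529.
R = 47 + 0.8529 × (22 − 47) = 25.678 → 26
G = 54 + 0.8529 × (60 − 54) = 59.117 → 59
B = 64 + 0.8529 × (102 − 64) = 96.41 → 96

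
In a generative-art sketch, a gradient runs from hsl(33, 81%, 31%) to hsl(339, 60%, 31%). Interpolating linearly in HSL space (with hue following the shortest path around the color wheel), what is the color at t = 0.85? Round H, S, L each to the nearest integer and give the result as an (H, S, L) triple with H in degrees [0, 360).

Hue: 339 − 33 = 306°, but |306| > 180 so the shorter arc goes the other way: Δh = 306 − 360 = -54°.
H = 33 + 0.85 × (-54) = -12.9 → -13 → -13 mod 360 = 347°
S = 81 + 0.85 × (60 − 81) = 63.15 → 63%
L = 31 + 0.85 × (31 − 31) = 31 → 31%

(347, 63, 31)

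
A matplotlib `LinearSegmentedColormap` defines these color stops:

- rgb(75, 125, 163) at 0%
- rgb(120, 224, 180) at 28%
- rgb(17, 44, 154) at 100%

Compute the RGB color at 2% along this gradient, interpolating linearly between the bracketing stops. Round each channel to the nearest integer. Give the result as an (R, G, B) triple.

(78, 132, 164)

2% lies between the 0% and 28% stops, so the local fraction is t = (2 − 0)/(28 − 0) = 2/28 ≈ 0.0714.
R = 75 + 0.0714 × (120 − 75) = 78.213 → 78
G = 125 + 0.0714 × (224 − 125) = 132.069 → 132
B = 163 + 0.0714 × (180 − 163) = 164.214 → 164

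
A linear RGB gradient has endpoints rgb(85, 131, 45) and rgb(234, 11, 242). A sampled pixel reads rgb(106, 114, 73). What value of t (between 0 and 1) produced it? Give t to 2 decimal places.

0.14

Invert the lerp on the B channel (largest span, 197): t = (73 − 45) / (242 − 45) = 28/197 = 0.14213.
Check on R: (106 − 85)/(234 − 85) = 0.1409 ✓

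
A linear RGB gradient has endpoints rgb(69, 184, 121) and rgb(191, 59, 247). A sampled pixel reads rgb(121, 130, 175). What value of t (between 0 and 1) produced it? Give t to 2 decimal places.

0.43

Invert the lerp on the B channel (largest span, 126): t = (175 − 121) / (247 − 121) = 54/126 = 0.42857.
Check on R: (121 − 69)/(191 − 69) = 0.4262 ✓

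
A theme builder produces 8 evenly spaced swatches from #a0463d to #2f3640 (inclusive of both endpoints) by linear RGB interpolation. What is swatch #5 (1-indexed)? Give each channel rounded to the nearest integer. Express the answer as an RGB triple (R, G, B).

(95, 61, 63)

With 8 swatches and endpoints inclusive, swatch 5 sits at t = (5 − 1)/(8 − 1) = 4/7 ≈ 0.5714.
#a0463d → (160, 70, 61); #2f3640 → (47, 54, 64).
R = 160 + 0.5714 × (47 − 160) = 95.432 → 95
G = 70 + 0.5714 × (54 − 70) = 60.858 → 61
B = 61 + 0.5714 × (64 − 61) = 62.714 → 63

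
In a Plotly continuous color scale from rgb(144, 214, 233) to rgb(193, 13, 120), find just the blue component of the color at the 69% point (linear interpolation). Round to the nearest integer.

155

B = 233 + 0.69 × (120 − 233) = 155.03 → 155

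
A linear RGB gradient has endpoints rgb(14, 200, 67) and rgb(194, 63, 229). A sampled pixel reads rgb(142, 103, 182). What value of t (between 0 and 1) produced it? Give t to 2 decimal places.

Invert the lerp on the R channel (largest span, 180): t = (142 − 14) / (194 − 14) = 128/180 = 0.71111.
Check on G: (103 − 200)/(63 − 200) = 0.708 ✓

0.71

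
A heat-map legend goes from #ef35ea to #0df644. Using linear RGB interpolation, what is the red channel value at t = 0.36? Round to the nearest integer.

158

R₁ = 239 (from #ef35ea), R₂ = 13 (from #0df644).
R = 239 + 0.36 × (13 − 239) = 157.64 → 158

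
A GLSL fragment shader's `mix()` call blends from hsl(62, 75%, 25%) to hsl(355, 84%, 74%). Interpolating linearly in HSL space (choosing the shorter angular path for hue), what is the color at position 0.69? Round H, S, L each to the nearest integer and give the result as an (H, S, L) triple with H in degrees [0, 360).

Hue: 355 − 62 = 293°, but |293| > 180 so the shorter arc goes the other way: Δh = 293 − 360 = -67°.
H = 62 + 0.69 × (-67) = 15.77 → 16°
S = 75 + 0.69 × (84 − 75) = 81.21 → 81%
L = 25 + 0.69 × (74 − 25) = 58.81 → 59%

(16, 81, 59)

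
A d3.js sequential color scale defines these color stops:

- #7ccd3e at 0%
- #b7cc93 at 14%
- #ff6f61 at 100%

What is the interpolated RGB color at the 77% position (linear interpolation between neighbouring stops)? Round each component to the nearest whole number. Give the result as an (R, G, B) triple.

(236, 136, 110)

77% lies between the 14% and 100% stops, so the local fraction is t = (77 − 14)/(100 − 14) = 63/86 ≈ 0.7326.
#b7cc93 → (183, 204, 147); #ff6f61 → (255, 111, 97).
R = 183 + 0.7326 × (255 − 183) = 235.747 → 236
G = 204 + 0.7326 × (111 − 204) = 135.868 → 136
B = 147 + 0.7326 × (97 − 147) = 110.37 → 110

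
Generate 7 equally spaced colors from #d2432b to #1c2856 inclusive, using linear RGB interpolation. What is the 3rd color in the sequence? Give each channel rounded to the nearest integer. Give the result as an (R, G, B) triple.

With 7 swatches and endpoints inclusive, swatch 3 sits at t = (3 − 1)/(7 − 1) = 2/6 ≈ 0.3333.
#d2432b → (210, 67, 43); #1c2856 → (28, 40, 86).
R = 210 + 0.3333 × (28 − 210) = 149.339 → 149
G = 67 + 0.3333 × (40 − 67) = 58.001 → 58
B = 43 + 0.3333 × (86 − 43) = 57.332 → 57

(149, 58, 57)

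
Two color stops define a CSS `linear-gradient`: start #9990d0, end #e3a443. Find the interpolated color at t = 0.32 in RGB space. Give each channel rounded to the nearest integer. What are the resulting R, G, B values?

#9990d0 → (153, 144, 208); #e3a443 → (227, 164, 67).
R = 153 + 0.32 × (227 − 153) = 153 + 0.32 × 74 = 176.68 → 177
G = 144 + 0.32 × (164 − 144) = 144 + 0.32 × 20 = 150.4 → 150
B = 208 + 0.32 × (67 − 208) = 208 + 0.32 × -141 = 162.88 → 163
So the blended color is (177, 150, 163), about #b196a3.

(177, 150, 163)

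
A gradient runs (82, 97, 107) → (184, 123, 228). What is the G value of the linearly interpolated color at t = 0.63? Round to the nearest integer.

G = 97 + 0.63 × (123 − 97) = 113.38 → 113

113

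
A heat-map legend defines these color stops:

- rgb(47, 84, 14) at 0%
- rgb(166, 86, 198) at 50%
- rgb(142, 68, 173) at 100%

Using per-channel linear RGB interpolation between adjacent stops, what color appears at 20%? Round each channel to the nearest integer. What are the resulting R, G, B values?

(95, 85, 88)

20% lies between the 0% and 50% stops, so the local fraction is t = (20 − 0)/(50 − 0) = 20/50 ≈ 0.4.
R = 47 + 0.4 × (166 − 47) = 94.6 → 95
G = 84 + 0.4 × (86 − 84) = 84.8 → 85
B = 14 + 0.4 × (198 − 14) = 87.6 → 88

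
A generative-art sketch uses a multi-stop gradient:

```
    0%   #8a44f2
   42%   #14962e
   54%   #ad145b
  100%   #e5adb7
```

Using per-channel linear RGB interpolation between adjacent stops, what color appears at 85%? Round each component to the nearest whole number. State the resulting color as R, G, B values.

85% lies between the 54% and 100% stops, so the local fraction is t = (85 − 54)/(100 − 54) = 31/46 ≈ 0.6739.
#ad145b → (173, 20, 91); #e5adb7 → (229, 173, 183).
R = 173 + 0.6739 × (229 − 173) = 210.738 → 211
G = 20 + 0.6739 × (173 − 20) = 123.107 → 123
B = 91 + 0.6739 × (183 − 91) = 152.999 → 153

(211, 123, 153)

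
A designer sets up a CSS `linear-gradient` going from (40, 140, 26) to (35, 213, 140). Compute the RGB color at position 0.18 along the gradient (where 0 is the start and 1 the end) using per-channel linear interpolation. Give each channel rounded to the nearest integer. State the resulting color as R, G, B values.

(39, 153, 47)

R = 40 + 0.18 × (35 − 40) = 40 + 0.18 × -5 = 39.1 → 39
G = 140 + 0.18 × (213 − 140) = 140 + 0.18 × 73 = 153.14 → 153
B = 26 + 0.18 × (140 − 26) = 26 + 0.18 × 114 = 46.52 → 47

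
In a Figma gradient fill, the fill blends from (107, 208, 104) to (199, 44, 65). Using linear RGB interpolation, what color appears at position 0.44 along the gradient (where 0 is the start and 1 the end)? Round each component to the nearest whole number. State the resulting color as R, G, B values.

R = 107 + 0.44 × (199 − 107) = 107 + 0.44 × 92 = 147.48 → 147
G = 208 + 0.44 × (44 − 208) = 208 + 0.44 × -164 = 135.84 → 136
B = 104 + 0.44 × (65 − 104) = 104 + 0.44 × -39 = 86.84 → 87

(147, 136, 87)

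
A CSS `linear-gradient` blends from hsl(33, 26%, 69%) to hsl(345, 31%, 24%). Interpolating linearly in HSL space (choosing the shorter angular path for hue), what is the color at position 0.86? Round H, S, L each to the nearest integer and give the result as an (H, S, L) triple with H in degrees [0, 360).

(352, 30, 30)

Hue: 345 − 33 = 312°, but |312| > 180 so the shorter arc goes the other way: Δh = 312 − 360 = -48°.
H = 33 + 0.86 × (-48) = -8.28 → -8 → -8 mod 360 = 352°
S = 26 + 0.86 × (31 − 26) = 30.3 → 30%
L = 69 + 0.86 × (24 − 69) = 30.3 → 30%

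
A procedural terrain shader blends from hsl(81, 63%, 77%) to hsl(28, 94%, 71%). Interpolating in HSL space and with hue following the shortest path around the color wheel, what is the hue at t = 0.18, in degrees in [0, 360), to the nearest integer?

71

Hue arc: Δh = 28 − 81 = -53° (|Δh| ≤ 180, already the shorter path).
H = 81 + 0.18 × (-53) = 71.46 → 71°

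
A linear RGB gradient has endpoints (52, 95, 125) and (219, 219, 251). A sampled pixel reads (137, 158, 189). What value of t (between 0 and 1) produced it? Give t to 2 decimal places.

Invert the lerp on the R channel (largest span, 167): t = (137 − 52) / (219 − 52) = 85/167 = 0.50898.
Check on G: (158 − 95)/(219 − 95) = 0.5081 ✓

0.51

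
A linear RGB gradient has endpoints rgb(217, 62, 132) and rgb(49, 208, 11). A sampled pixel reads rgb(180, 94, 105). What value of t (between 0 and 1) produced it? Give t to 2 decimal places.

0.22

Invert the lerp on the R channel (largest span, 168): t = (180 − 217) / (49 − 217) = -37/-168 = 0.22024.
Check on G: (94 − 62)/(208 − 62) = 0.2192 ✓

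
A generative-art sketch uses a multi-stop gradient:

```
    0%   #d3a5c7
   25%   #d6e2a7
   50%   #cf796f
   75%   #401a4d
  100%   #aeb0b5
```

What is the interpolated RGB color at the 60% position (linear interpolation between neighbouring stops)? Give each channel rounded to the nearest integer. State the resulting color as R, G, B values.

(150, 83, 97)

60% lies between the 50% and 75% stops, so the local fraction is t = (60 − 50)/(75 − 50) = 10/25 ≈ 0.4.
#cf796f → (207, 121, 111); #401a4d → (64, 26, 77).
R = 207 + 0.4 × (64 − 207) = 149.8 → 150
G = 121 + 0.4 × (26 − 121) = 83 → 83
B = 111 + 0.4 × (77 − 111) = 97.4 → 97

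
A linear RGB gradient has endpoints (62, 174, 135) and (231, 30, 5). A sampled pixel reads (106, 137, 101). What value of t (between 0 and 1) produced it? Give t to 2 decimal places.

Invert the lerp on the R channel (largest span, 169): t = (106 − 62) / (231 − 62) = 44/169 = 0.26036.
Check on G: (137 − 174)/(30 − 174) = 0.2569 ✓

0.26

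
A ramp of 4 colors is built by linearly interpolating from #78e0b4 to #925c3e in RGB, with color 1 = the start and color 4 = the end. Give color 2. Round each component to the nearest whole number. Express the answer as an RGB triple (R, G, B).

(129, 180, 141)

With 4 swatches and endpoints inclusive, swatch 2 sits at t = (2 − 1)/(4 − 1) = 1/3 ≈ 0.3333.
#78e0b4 → (120, 224, 180); #925c3e → (146, 92, 62).
R = 120 + 0.3333 × (146 − 120) = 128.666 → 129
G = 224 + 0.3333 × (92 − 224) = 180.004 → 180
B = 180 + 0.3333 × (62 − 180) = 140.671 → 141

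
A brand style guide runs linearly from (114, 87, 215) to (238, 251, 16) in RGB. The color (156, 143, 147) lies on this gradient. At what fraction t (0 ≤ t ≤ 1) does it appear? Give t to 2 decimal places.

Invert the lerp on the B channel (largest span, 199): t = (147 − 215) / (16 − 215) = -68/-199 = 0.34171.
Check on R: (156 − 114)/(238 − 114) = 0.3387 ✓

0.34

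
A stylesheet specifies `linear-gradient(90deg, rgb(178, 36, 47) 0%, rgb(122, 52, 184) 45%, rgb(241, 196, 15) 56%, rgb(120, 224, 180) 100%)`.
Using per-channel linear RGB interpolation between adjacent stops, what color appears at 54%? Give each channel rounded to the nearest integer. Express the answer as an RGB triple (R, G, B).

54% lies between the 45% and 56% stops, so the local fraction is t = (54 − 45)/(56 − 45) = 9/11 ≈ 0.8182.
R = 122 + 0.8182 × (241 − 122) = 219.366 → 219
G = 52 + 0.8182 × (196 − 52) = 169.821 → 170
B = 184 + 0.8182 × (15 − 184) = 45.724 → 46

(219, 170, 46)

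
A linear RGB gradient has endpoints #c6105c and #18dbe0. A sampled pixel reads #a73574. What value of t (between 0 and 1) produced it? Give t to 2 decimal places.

0.18

Invert the lerp on the G channel (largest span, 203): t = (53 − 16) / (219 − 16) = 37/203 = 0.18227.
Check on R: (167 − 198)/(24 − 198) = 0.1782 ✓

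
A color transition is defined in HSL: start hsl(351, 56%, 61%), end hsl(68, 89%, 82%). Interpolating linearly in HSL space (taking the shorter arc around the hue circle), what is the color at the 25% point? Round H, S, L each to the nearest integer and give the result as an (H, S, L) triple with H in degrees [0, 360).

Hue: 68 − 351 = -283°, but |-283| > 180 so the shorter arc goes the other way: Δh = -283 + 360 = 77°.
H = 351 + 0.25 × (77) = 370.25 → 370 → 370 mod 360 = 10°
S = 56 + 0.25 × (89 − 56) = 64.25 → 64%
L = 61 + 0.25 × (82 − 61) = 66.25 → 66%

(10, 64, 66)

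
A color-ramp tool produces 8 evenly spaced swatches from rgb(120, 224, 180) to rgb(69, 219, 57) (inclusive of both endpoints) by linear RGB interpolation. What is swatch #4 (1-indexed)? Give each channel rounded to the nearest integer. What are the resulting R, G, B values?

(98, 222, 127)

With 8 swatches and endpoints inclusive, swatch 4 sits at t = (4 − 1)/(8 − 1) = 3/7 ≈ 0.4286.
R = 120 + 0.4286 × (69 − 120) = 98.141 → 98
G = 224 + 0.4286 × (219 − 224) = 221.857 → 222
B = 180 + 0.4286 × (57 − 180) = 127.282 → 127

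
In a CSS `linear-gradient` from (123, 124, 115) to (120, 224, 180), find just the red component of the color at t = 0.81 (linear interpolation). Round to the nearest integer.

R = 123 + 0.81 × (120 − 123) = 120.57 → 121

121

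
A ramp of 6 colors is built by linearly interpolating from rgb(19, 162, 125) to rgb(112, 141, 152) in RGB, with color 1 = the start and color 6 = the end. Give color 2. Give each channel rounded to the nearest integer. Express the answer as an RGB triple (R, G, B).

With 6 swatches and endpoints inclusive, swatch 2 sits at t = (2 − 1)/(6 − 1) = 1/5 ≈ 0.2.
R = 19 + 0.2 × (112 − 19) = 37.6 → 38
G = 162 + 0.2 × (141 − 162) = 157.8 → 158
B = 125 + 0.2 × (152 − 125) = 130.4 → 130

(38, 158, 130)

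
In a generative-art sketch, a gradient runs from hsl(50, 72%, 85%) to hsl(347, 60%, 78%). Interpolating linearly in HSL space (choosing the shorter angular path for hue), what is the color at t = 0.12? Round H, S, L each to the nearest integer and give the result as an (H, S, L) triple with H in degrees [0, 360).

Hue: 347 − 50 = 297°, but |297| > 180 so the shorter arc goes the other way: Δh = 297 − 360 = -63°.
H = 50 + 0.12 × (-63) = 42.44 → 42°
S = 72 + 0.12 × (60 − 72) = 70.56 → 71%
L = 85 + 0.12 × (78 − 85) = 84.16 → 84%

(42, 71, 84)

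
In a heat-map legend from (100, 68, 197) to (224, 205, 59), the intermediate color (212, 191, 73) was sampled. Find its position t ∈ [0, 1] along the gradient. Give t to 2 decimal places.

Invert the lerp on the B channel (largest span, 138): t = (73 − 197) / (59 − 197) = -124/-138 = 0.89855.
Check on R: (212 − 100)/(224 − 100) = 0.9032 ✓

0.90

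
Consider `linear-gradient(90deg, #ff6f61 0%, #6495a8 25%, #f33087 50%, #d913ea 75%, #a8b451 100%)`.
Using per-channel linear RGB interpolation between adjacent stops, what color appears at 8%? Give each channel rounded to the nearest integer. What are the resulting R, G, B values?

8% lies between the 0% and 25% stops, so the local fraction is t = (8 − 0)/(25 − 0) = 8/25 ≈ 0.32.
#ff6f61 → (255, 111, 97); #6495a8 → (100, 149, 168).
R = 255 + 0.32 × (100 − 255) = 205.4 → 205
G = 111 + 0.32 × (149 − 111) = 123.16 → 123
B = 97 + 0.32 × (168 − 97) = 119.72 → 120

(205, 123, 120)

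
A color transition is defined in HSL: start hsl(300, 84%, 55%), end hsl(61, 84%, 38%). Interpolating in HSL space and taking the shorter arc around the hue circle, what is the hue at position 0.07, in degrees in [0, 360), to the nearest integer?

308

Hue: 61 − 300 = -239°, but |-239| > 180 so the shorter arc goes the other way: Δh = -239 + 360 = 121°.
H = 300 + 0.07 × (121) = 308.47 → 308°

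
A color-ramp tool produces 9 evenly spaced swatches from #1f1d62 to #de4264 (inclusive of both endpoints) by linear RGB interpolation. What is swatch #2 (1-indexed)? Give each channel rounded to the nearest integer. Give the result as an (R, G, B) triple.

(55, 34, 98)

With 9 swatches and endpoints inclusive, swatch 2 sits at t = (2 − 1)/(9 − 1) = 1/8 ≈ 0.125.
#1f1d62 → (31, 29, 98); #de4264 → (222, 66, 100).
R = 31 + 0.125 × (222 − 31) = 54.875 → 55
G = 29 + 0.125 × (66 − 29) = 33.625 → 34
B = 98 + 0.125 × (100 − 98) = 98.25 → 98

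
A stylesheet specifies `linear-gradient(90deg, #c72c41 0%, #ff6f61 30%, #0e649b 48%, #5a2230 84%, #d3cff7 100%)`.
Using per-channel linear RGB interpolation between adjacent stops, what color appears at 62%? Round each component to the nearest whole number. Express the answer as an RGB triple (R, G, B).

62% lies between the 48% and 84% stops, so the local fraction is t = (62 − 48)/(84 − 48) = 14/36 ≈ 0.3889.
#0e649b → (14, 100, 155); #5a2230 → (90, 34, 48).
R = 14 + 0.3889 × (90 − 14) = 43.556 → 44
G = 100 + 0.3889 × (34 − 100) = 74.333 → 74
B = 155 + 0.3889 × (48 − 155) = 113.388 → 113

(44, 74, 113)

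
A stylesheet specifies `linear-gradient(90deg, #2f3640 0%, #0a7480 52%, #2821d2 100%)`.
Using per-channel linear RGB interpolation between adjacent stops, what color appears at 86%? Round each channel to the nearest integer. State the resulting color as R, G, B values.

(31, 57, 186)

86% lies between the 52% and 100% stops, so the local fraction is t = (86 − 52)/(100 − 52) = 34/48 ≈ 0.7083.
#0a7480 → (10, 116, 128); #2821d2 → (40, 33, 210).
R = 10 + 0.7083 × (40 − 10) = 31.249 → 31
G = 116 + 0.7083 × (33 − 116) = 57.211 → 57
B = 128 + 0.7083 × (210 − 128) = 186.081 → 186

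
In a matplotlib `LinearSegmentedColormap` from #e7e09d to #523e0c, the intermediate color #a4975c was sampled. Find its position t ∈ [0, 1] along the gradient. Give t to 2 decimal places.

Invert the lerp on the G channel (largest span, 162): t = (151 − 224) / (62 − 224) = -73/-162 = 0.45062.
Check on R: (164 − 231)/(82 − 231) = 0.4497 ✓

0.45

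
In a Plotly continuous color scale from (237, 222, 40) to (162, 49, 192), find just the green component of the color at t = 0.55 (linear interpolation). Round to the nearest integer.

127

G = 222 + 0.55 × (49 − 222) = 126.85 → 127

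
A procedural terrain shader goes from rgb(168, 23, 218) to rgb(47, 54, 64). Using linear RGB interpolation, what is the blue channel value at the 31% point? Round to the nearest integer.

170

B = 218 + 0.31 × (64 − 218) = 170.26 → 170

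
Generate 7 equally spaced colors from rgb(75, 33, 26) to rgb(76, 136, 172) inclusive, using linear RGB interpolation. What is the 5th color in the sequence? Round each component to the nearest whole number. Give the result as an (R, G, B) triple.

(76, 102, 123)

With 7 swatches and endpoints inclusive, swatch 5 sits at t = (5 − 1)/(7 − 1) = 4/6 ≈ 0.6667.
R = 75 + 0.6667 × (76 − 75) = 75.667 → 76
G = 33 + 0.6667 × (136 − 33) = 101.67 → 102
B = 26 + 0.6667 × (172 − 26) = 123.338 → 123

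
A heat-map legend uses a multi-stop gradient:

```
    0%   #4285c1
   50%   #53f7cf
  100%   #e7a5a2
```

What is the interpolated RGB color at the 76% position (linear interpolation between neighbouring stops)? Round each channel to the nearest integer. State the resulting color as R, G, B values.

76% lies between the 50% and 100% stops, so the local fraction is t = (76 − 50)/(100 − 50) = 26/50 ≈ 0.52.
#53f7cf → (83, 247, 207); #e7a5a2 → (231, 165, 162).
R = 83 + 0.52 × (231 − 83) = 159.96 → 160
G = 247 + 0.52 × (165 − 247) = 204.36 → 204
B = 207 + 0.52 × (162 − 207) = 183.6 → 184

(160, 204, 184)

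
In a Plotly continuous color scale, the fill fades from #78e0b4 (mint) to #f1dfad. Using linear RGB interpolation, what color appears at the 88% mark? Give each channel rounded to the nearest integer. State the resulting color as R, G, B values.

#78e0b4 → (120, 224, 180); #f1dfad → (241, 223, 173).
88% corresponds to t = 0.88.
R = 120 + 0.88 × (241 − 120) = 120 + 0.88 × 121 = 226.48 → 226
G = 224 + 0.88 × (223 − 224) = 224 + 0.88 × -1 = 223.12 → 223
B = 180 + 0.88 × (173 − 180) = 180 + 0.88 × -7 = 173.84 → 174
So the blended color is (226, 223, 174), about #e2dfae.

(226, 223, 174)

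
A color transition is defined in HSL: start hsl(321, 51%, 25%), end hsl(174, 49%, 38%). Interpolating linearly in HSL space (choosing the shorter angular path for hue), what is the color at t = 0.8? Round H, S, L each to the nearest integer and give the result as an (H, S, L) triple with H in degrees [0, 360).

Hue arc: Δh = 174 − 321 = -147° (|Δh| ≤ 180, already the shorter path).
H = 321 + 0.8 × (-147) = 203.4 → 203°
S = 51 + 0.8 × (49 − 51) = 49.4 → 49%
L = 25 + 0.8 × (38 − 25) = 35.4 → 35%

(203, 49, 35)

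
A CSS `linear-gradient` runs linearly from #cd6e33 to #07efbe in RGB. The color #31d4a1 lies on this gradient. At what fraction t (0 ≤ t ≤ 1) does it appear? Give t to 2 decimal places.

0.79

Invert the lerp on the R channel (largest span, 198): t = (49 − 205) / (7 − 205) = -156/-198 = 0.78788.
Check on G: (212 − 110)/(239 − 110) = 0.7907 ✓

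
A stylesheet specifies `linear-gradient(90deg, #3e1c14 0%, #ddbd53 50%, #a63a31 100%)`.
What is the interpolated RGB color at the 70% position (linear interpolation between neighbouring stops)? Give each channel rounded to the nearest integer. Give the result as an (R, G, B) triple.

(199, 137, 69)

70% lies between the 50% and 100% stops, so the local fraction is t = (70 − 50)/(100 − 50) = 20/50 ≈ 0.4.
#ddbd53 → (221, 189, 83); #a63a31 → (166, 58, 49).
R = 221 + 0.4 × (166 − 221) = 199 → 199
G = 189 + 0.4 × (58 − 189) = 136.6 → 137
B = 83 + 0.4 × (49 − 83) = 69.4 → 69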